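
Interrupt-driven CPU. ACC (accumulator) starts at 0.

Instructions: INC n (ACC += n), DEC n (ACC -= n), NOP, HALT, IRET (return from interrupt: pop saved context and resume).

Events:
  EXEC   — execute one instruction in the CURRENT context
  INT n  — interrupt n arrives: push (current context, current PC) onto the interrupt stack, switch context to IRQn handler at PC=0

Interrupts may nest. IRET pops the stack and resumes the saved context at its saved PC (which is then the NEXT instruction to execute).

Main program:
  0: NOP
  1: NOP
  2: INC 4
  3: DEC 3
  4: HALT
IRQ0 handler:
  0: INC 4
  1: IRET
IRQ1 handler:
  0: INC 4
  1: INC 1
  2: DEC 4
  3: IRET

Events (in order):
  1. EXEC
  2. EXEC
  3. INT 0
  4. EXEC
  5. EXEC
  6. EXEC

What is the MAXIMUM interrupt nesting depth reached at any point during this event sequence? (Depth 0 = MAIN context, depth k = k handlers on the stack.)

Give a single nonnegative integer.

Event 1 (EXEC): [MAIN] PC=0: NOP [depth=0]
Event 2 (EXEC): [MAIN] PC=1: NOP [depth=0]
Event 3 (INT 0): INT 0 arrives: push (MAIN, PC=2), enter IRQ0 at PC=0 (depth now 1) [depth=1]
Event 4 (EXEC): [IRQ0] PC=0: INC 4 -> ACC=4 [depth=1]
Event 5 (EXEC): [IRQ0] PC=1: IRET -> resume MAIN at PC=2 (depth now 0) [depth=0]
Event 6 (EXEC): [MAIN] PC=2: INC 4 -> ACC=8 [depth=0]
Max depth observed: 1

Answer: 1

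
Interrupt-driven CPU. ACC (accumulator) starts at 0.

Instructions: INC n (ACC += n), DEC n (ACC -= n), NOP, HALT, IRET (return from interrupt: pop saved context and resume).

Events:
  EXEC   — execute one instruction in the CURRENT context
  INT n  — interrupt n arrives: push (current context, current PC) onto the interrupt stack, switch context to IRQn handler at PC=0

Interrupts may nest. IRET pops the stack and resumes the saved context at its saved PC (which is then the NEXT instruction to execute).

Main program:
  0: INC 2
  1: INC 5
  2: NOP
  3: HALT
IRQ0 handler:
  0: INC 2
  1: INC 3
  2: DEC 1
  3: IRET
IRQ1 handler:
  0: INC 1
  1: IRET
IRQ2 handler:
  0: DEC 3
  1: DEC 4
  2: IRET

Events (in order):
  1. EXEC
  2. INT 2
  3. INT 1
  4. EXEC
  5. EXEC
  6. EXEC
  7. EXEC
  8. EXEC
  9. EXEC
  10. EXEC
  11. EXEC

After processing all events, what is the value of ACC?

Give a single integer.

Event 1 (EXEC): [MAIN] PC=0: INC 2 -> ACC=2
Event 2 (INT 2): INT 2 arrives: push (MAIN, PC=1), enter IRQ2 at PC=0 (depth now 1)
Event 3 (INT 1): INT 1 arrives: push (IRQ2, PC=0), enter IRQ1 at PC=0 (depth now 2)
Event 4 (EXEC): [IRQ1] PC=0: INC 1 -> ACC=3
Event 5 (EXEC): [IRQ1] PC=1: IRET -> resume IRQ2 at PC=0 (depth now 1)
Event 6 (EXEC): [IRQ2] PC=0: DEC 3 -> ACC=0
Event 7 (EXEC): [IRQ2] PC=1: DEC 4 -> ACC=-4
Event 8 (EXEC): [IRQ2] PC=2: IRET -> resume MAIN at PC=1 (depth now 0)
Event 9 (EXEC): [MAIN] PC=1: INC 5 -> ACC=1
Event 10 (EXEC): [MAIN] PC=2: NOP
Event 11 (EXEC): [MAIN] PC=3: HALT

Answer: 1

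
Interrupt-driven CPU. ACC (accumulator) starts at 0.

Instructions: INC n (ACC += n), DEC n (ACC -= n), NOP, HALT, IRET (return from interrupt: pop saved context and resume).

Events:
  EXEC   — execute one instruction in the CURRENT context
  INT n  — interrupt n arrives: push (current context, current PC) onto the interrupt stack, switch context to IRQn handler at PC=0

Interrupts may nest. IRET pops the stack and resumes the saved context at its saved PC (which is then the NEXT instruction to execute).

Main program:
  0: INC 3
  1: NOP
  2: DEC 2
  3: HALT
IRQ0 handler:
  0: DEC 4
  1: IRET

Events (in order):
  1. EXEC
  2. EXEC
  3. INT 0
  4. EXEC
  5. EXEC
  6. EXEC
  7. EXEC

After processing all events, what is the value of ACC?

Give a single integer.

Answer: -3

Derivation:
Event 1 (EXEC): [MAIN] PC=0: INC 3 -> ACC=3
Event 2 (EXEC): [MAIN] PC=1: NOP
Event 3 (INT 0): INT 0 arrives: push (MAIN, PC=2), enter IRQ0 at PC=0 (depth now 1)
Event 4 (EXEC): [IRQ0] PC=0: DEC 4 -> ACC=-1
Event 5 (EXEC): [IRQ0] PC=1: IRET -> resume MAIN at PC=2 (depth now 0)
Event 6 (EXEC): [MAIN] PC=2: DEC 2 -> ACC=-3
Event 7 (EXEC): [MAIN] PC=3: HALT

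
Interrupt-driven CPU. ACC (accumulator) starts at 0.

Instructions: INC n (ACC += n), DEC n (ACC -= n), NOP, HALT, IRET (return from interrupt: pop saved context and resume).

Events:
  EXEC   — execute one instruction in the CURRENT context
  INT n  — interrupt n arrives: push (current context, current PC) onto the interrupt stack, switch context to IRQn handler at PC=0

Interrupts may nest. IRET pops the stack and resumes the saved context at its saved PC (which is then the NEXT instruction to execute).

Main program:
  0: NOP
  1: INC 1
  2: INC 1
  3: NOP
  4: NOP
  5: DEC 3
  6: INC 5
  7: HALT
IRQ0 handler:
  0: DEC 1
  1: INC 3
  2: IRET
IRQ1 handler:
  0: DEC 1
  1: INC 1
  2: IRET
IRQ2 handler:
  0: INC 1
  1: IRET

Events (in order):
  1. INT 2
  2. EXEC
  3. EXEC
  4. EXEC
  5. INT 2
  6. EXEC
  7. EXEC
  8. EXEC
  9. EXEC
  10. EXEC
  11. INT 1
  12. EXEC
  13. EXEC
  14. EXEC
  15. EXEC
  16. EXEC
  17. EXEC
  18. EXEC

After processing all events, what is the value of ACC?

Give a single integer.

Event 1 (INT 2): INT 2 arrives: push (MAIN, PC=0), enter IRQ2 at PC=0 (depth now 1)
Event 2 (EXEC): [IRQ2] PC=0: INC 1 -> ACC=1
Event 3 (EXEC): [IRQ2] PC=1: IRET -> resume MAIN at PC=0 (depth now 0)
Event 4 (EXEC): [MAIN] PC=0: NOP
Event 5 (INT 2): INT 2 arrives: push (MAIN, PC=1), enter IRQ2 at PC=0 (depth now 1)
Event 6 (EXEC): [IRQ2] PC=0: INC 1 -> ACC=2
Event 7 (EXEC): [IRQ2] PC=1: IRET -> resume MAIN at PC=1 (depth now 0)
Event 8 (EXEC): [MAIN] PC=1: INC 1 -> ACC=3
Event 9 (EXEC): [MAIN] PC=2: INC 1 -> ACC=4
Event 10 (EXEC): [MAIN] PC=3: NOP
Event 11 (INT 1): INT 1 arrives: push (MAIN, PC=4), enter IRQ1 at PC=0 (depth now 1)
Event 12 (EXEC): [IRQ1] PC=0: DEC 1 -> ACC=3
Event 13 (EXEC): [IRQ1] PC=1: INC 1 -> ACC=4
Event 14 (EXEC): [IRQ1] PC=2: IRET -> resume MAIN at PC=4 (depth now 0)
Event 15 (EXEC): [MAIN] PC=4: NOP
Event 16 (EXEC): [MAIN] PC=5: DEC 3 -> ACC=1
Event 17 (EXEC): [MAIN] PC=6: INC 5 -> ACC=6
Event 18 (EXEC): [MAIN] PC=7: HALT

Answer: 6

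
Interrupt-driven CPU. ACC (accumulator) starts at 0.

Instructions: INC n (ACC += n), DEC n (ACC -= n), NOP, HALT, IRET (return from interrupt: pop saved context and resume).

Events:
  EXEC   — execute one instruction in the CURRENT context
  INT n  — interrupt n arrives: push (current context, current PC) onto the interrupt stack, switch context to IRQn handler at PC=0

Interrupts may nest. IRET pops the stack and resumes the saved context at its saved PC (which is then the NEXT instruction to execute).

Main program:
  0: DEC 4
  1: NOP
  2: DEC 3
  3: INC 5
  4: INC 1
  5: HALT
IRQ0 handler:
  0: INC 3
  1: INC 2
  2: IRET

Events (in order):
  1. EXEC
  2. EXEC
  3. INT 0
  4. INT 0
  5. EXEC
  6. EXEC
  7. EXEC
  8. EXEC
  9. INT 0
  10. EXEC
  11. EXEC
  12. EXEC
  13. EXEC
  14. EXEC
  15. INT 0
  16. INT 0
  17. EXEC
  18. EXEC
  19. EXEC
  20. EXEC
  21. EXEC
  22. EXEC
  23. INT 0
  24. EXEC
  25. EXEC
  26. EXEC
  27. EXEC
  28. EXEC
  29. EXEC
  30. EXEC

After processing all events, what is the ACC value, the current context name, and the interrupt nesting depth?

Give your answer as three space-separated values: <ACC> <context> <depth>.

Event 1 (EXEC): [MAIN] PC=0: DEC 4 -> ACC=-4
Event 2 (EXEC): [MAIN] PC=1: NOP
Event 3 (INT 0): INT 0 arrives: push (MAIN, PC=2), enter IRQ0 at PC=0 (depth now 1)
Event 4 (INT 0): INT 0 arrives: push (IRQ0, PC=0), enter IRQ0 at PC=0 (depth now 2)
Event 5 (EXEC): [IRQ0] PC=0: INC 3 -> ACC=-1
Event 6 (EXEC): [IRQ0] PC=1: INC 2 -> ACC=1
Event 7 (EXEC): [IRQ0] PC=2: IRET -> resume IRQ0 at PC=0 (depth now 1)
Event 8 (EXEC): [IRQ0] PC=0: INC 3 -> ACC=4
Event 9 (INT 0): INT 0 arrives: push (IRQ0, PC=1), enter IRQ0 at PC=0 (depth now 2)
Event 10 (EXEC): [IRQ0] PC=0: INC 3 -> ACC=7
Event 11 (EXEC): [IRQ0] PC=1: INC 2 -> ACC=9
Event 12 (EXEC): [IRQ0] PC=2: IRET -> resume IRQ0 at PC=1 (depth now 1)
Event 13 (EXEC): [IRQ0] PC=1: INC 2 -> ACC=11
Event 14 (EXEC): [IRQ0] PC=2: IRET -> resume MAIN at PC=2 (depth now 0)
Event 15 (INT 0): INT 0 arrives: push (MAIN, PC=2), enter IRQ0 at PC=0 (depth now 1)
Event 16 (INT 0): INT 0 arrives: push (IRQ0, PC=0), enter IRQ0 at PC=0 (depth now 2)
Event 17 (EXEC): [IRQ0] PC=0: INC 3 -> ACC=14
Event 18 (EXEC): [IRQ0] PC=1: INC 2 -> ACC=16
Event 19 (EXEC): [IRQ0] PC=2: IRET -> resume IRQ0 at PC=0 (depth now 1)
Event 20 (EXEC): [IRQ0] PC=0: INC 3 -> ACC=19
Event 21 (EXEC): [IRQ0] PC=1: INC 2 -> ACC=21
Event 22 (EXEC): [IRQ0] PC=2: IRET -> resume MAIN at PC=2 (depth now 0)
Event 23 (INT 0): INT 0 arrives: push (MAIN, PC=2), enter IRQ0 at PC=0 (depth now 1)
Event 24 (EXEC): [IRQ0] PC=0: INC 3 -> ACC=24
Event 25 (EXEC): [IRQ0] PC=1: INC 2 -> ACC=26
Event 26 (EXEC): [IRQ0] PC=2: IRET -> resume MAIN at PC=2 (depth now 0)
Event 27 (EXEC): [MAIN] PC=2: DEC 3 -> ACC=23
Event 28 (EXEC): [MAIN] PC=3: INC 5 -> ACC=28
Event 29 (EXEC): [MAIN] PC=4: INC 1 -> ACC=29
Event 30 (EXEC): [MAIN] PC=5: HALT

Answer: 29 MAIN 0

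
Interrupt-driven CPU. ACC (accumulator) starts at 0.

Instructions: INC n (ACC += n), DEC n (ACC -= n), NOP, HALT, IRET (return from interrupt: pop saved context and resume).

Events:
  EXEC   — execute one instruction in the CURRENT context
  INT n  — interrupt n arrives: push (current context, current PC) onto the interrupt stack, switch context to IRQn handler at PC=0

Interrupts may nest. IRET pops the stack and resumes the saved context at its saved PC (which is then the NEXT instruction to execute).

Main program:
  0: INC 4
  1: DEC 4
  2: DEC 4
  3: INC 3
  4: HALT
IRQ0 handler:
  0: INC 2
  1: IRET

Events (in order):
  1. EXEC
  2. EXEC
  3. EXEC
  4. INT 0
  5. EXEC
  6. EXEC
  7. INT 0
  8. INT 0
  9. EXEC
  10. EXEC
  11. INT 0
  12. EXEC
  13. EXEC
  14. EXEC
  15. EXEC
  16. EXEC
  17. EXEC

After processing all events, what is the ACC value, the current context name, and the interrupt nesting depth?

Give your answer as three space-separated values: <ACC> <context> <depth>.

Answer: 7 MAIN 0

Derivation:
Event 1 (EXEC): [MAIN] PC=0: INC 4 -> ACC=4
Event 2 (EXEC): [MAIN] PC=1: DEC 4 -> ACC=0
Event 3 (EXEC): [MAIN] PC=2: DEC 4 -> ACC=-4
Event 4 (INT 0): INT 0 arrives: push (MAIN, PC=3), enter IRQ0 at PC=0 (depth now 1)
Event 5 (EXEC): [IRQ0] PC=0: INC 2 -> ACC=-2
Event 6 (EXEC): [IRQ0] PC=1: IRET -> resume MAIN at PC=3 (depth now 0)
Event 7 (INT 0): INT 0 arrives: push (MAIN, PC=3), enter IRQ0 at PC=0 (depth now 1)
Event 8 (INT 0): INT 0 arrives: push (IRQ0, PC=0), enter IRQ0 at PC=0 (depth now 2)
Event 9 (EXEC): [IRQ0] PC=0: INC 2 -> ACC=0
Event 10 (EXEC): [IRQ0] PC=1: IRET -> resume IRQ0 at PC=0 (depth now 1)
Event 11 (INT 0): INT 0 arrives: push (IRQ0, PC=0), enter IRQ0 at PC=0 (depth now 2)
Event 12 (EXEC): [IRQ0] PC=0: INC 2 -> ACC=2
Event 13 (EXEC): [IRQ0] PC=1: IRET -> resume IRQ0 at PC=0 (depth now 1)
Event 14 (EXEC): [IRQ0] PC=0: INC 2 -> ACC=4
Event 15 (EXEC): [IRQ0] PC=1: IRET -> resume MAIN at PC=3 (depth now 0)
Event 16 (EXEC): [MAIN] PC=3: INC 3 -> ACC=7
Event 17 (EXEC): [MAIN] PC=4: HALT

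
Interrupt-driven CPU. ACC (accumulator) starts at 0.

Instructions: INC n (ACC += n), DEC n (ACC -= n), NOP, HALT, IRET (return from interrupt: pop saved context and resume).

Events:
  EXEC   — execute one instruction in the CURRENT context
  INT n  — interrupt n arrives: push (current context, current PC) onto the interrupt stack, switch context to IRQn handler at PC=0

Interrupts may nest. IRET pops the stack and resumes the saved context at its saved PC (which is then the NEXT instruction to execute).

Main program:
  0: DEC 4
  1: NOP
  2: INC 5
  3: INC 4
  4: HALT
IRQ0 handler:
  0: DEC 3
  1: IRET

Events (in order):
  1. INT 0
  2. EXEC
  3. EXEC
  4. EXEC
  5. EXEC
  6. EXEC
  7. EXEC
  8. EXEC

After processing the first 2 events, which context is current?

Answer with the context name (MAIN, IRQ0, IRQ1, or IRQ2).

Event 1 (INT 0): INT 0 arrives: push (MAIN, PC=0), enter IRQ0 at PC=0 (depth now 1)
Event 2 (EXEC): [IRQ0] PC=0: DEC 3 -> ACC=-3

Answer: IRQ0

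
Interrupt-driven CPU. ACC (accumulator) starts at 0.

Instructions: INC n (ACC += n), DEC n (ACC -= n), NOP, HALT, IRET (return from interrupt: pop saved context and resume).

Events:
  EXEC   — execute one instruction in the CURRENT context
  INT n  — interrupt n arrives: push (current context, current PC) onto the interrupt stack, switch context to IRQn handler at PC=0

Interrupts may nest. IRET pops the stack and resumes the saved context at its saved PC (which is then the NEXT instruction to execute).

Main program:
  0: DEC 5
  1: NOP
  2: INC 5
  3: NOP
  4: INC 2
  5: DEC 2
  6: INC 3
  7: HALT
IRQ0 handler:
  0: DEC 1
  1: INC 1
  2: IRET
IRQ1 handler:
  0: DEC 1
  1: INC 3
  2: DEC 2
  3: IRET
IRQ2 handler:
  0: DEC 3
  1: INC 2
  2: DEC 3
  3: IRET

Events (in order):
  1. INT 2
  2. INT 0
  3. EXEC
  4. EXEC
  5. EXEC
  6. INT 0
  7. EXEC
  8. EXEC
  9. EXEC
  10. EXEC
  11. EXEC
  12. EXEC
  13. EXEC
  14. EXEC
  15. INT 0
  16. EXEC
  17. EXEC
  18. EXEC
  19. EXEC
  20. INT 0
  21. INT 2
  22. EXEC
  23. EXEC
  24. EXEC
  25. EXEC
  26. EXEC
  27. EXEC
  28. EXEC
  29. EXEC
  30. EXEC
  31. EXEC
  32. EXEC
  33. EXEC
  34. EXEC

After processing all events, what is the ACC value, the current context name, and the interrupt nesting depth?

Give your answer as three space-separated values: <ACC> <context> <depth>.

Event 1 (INT 2): INT 2 arrives: push (MAIN, PC=0), enter IRQ2 at PC=0 (depth now 1)
Event 2 (INT 0): INT 0 arrives: push (IRQ2, PC=0), enter IRQ0 at PC=0 (depth now 2)
Event 3 (EXEC): [IRQ0] PC=0: DEC 1 -> ACC=-1
Event 4 (EXEC): [IRQ0] PC=1: INC 1 -> ACC=0
Event 5 (EXEC): [IRQ0] PC=2: IRET -> resume IRQ2 at PC=0 (depth now 1)
Event 6 (INT 0): INT 0 arrives: push (IRQ2, PC=0), enter IRQ0 at PC=0 (depth now 2)
Event 7 (EXEC): [IRQ0] PC=0: DEC 1 -> ACC=-1
Event 8 (EXEC): [IRQ0] PC=1: INC 1 -> ACC=0
Event 9 (EXEC): [IRQ0] PC=2: IRET -> resume IRQ2 at PC=0 (depth now 1)
Event 10 (EXEC): [IRQ2] PC=0: DEC 3 -> ACC=-3
Event 11 (EXEC): [IRQ2] PC=1: INC 2 -> ACC=-1
Event 12 (EXEC): [IRQ2] PC=2: DEC 3 -> ACC=-4
Event 13 (EXEC): [IRQ2] PC=3: IRET -> resume MAIN at PC=0 (depth now 0)
Event 14 (EXEC): [MAIN] PC=0: DEC 5 -> ACC=-9
Event 15 (INT 0): INT 0 arrives: push (MAIN, PC=1), enter IRQ0 at PC=0 (depth now 1)
Event 16 (EXEC): [IRQ0] PC=0: DEC 1 -> ACC=-10
Event 17 (EXEC): [IRQ0] PC=1: INC 1 -> ACC=-9
Event 18 (EXEC): [IRQ0] PC=2: IRET -> resume MAIN at PC=1 (depth now 0)
Event 19 (EXEC): [MAIN] PC=1: NOP
Event 20 (INT 0): INT 0 arrives: push (MAIN, PC=2), enter IRQ0 at PC=0 (depth now 1)
Event 21 (INT 2): INT 2 arrives: push (IRQ0, PC=0), enter IRQ2 at PC=0 (depth now 2)
Event 22 (EXEC): [IRQ2] PC=0: DEC 3 -> ACC=-12
Event 23 (EXEC): [IRQ2] PC=1: INC 2 -> ACC=-10
Event 24 (EXEC): [IRQ2] PC=2: DEC 3 -> ACC=-13
Event 25 (EXEC): [IRQ2] PC=3: IRET -> resume IRQ0 at PC=0 (depth now 1)
Event 26 (EXEC): [IRQ0] PC=0: DEC 1 -> ACC=-14
Event 27 (EXEC): [IRQ0] PC=1: INC 1 -> ACC=-13
Event 28 (EXEC): [IRQ0] PC=2: IRET -> resume MAIN at PC=2 (depth now 0)
Event 29 (EXEC): [MAIN] PC=2: INC 5 -> ACC=-8
Event 30 (EXEC): [MAIN] PC=3: NOP
Event 31 (EXEC): [MAIN] PC=4: INC 2 -> ACC=-6
Event 32 (EXEC): [MAIN] PC=5: DEC 2 -> ACC=-8
Event 33 (EXEC): [MAIN] PC=6: INC 3 -> ACC=-5
Event 34 (EXEC): [MAIN] PC=7: HALT

Answer: -5 MAIN 0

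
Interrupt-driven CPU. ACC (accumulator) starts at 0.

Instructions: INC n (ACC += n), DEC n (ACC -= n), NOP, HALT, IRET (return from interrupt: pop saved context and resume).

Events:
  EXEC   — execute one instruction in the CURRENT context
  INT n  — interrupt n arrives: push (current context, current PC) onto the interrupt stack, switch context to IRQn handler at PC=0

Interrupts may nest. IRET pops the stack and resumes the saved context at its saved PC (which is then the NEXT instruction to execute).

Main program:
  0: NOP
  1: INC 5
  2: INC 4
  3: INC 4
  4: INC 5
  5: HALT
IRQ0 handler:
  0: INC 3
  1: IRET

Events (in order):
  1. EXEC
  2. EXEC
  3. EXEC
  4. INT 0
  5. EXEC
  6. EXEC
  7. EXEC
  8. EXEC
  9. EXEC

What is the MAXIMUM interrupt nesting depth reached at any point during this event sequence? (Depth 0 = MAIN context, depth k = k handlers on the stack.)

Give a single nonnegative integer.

Answer: 1

Derivation:
Event 1 (EXEC): [MAIN] PC=0: NOP [depth=0]
Event 2 (EXEC): [MAIN] PC=1: INC 5 -> ACC=5 [depth=0]
Event 3 (EXEC): [MAIN] PC=2: INC 4 -> ACC=9 [depth=0]
Event 4 (INT 0): INT 0 arrives: push (MAIN, PC=3), enter IRQ0 at PC=0 (depth now 1) [depth=1]
Event 5 (EXEC): [IRQ0] PC=0: INC 3 -> ACC=12 [depth=1]
Event 6 (EXEC): [IRQ0] PC=1: IRET -> resume MAIN at PC=3 (depth now 0) [depth=0]
Event 7 (EXEC): [MAIN] PC=3: INC 4 -> ACC=16 [depth=0]
Event 8 (EXEC): [MAIN] PC=4: INC 5 -> ACC=21 [depth=0]
Event 9 (EXEC): [MAIN] PC=5: HALT [depth=0]
Max depth observed: 1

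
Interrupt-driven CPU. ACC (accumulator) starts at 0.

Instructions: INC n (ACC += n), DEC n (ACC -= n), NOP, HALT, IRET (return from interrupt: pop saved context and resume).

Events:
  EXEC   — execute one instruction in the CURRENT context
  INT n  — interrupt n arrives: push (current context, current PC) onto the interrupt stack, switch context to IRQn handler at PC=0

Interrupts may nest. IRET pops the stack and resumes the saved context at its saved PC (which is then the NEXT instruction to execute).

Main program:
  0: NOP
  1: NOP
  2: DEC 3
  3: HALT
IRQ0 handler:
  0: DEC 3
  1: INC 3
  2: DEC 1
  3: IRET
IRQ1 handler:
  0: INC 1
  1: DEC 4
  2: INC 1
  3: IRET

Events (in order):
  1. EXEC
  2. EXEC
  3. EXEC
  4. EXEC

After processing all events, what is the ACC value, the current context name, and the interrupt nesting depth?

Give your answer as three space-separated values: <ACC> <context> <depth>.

Event 1 (EXEC): [MAIN] PC=0: NOP
Event 2 (EXEC): [MAIN] PC=1: NOP
Event 3 (EXEC): [MAIN] PC=2: DEC 3 -> ACC=-3
Event 4 (EXEC): [MAIN] PC=3: HALT

Answer: -3 MAIN 0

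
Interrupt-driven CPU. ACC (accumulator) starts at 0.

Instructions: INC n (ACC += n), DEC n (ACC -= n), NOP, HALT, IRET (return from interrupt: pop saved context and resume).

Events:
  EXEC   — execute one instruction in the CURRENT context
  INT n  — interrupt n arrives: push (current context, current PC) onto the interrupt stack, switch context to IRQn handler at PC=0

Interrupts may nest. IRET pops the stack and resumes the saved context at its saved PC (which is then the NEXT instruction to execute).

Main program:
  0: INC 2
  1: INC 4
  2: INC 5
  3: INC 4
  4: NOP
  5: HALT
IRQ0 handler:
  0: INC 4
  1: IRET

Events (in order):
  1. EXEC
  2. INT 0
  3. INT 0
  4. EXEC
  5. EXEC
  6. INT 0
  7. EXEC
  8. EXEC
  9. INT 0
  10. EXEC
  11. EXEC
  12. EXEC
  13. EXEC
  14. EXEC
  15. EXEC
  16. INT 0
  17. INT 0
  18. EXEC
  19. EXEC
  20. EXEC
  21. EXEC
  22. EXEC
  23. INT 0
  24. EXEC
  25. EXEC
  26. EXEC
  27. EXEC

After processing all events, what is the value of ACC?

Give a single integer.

Event 1 (EXEC): [MAIN] PC=0: INC 2 -> ACC=2
Event 2 (INT 0): INT 0 arrives: push (MAIN, PC=1), enter IRQ0 at PC=0 (depth now 1)
Event 3 (INT 0): INT 0 arrives: push (IRQ0, PC=0), enter IRQ0 at PC=0 (depth now 2)
Event 4 (EXEC): [IRQ0] PC=0: INC 4 -> ACC=6
Event 5 (EXEC): [IRQ0] PC=1: IRET -> resume IRQ0 at PC=0 (depth now 1)
Event 6 (INT 0): INT 0 arrives: push (IRQ0, PC=0), enter IRQ0 at PC=0 (depth now 2)
Event 7 (EXEC): [IRQ0] PC=0: INC 4 -> ACC=10
Event 8 (EXEC): [IRQ0] PC=1: IRET -> resume IRQ0 at PC=0 (depth now 1)
Event 9 (INT 0): INT 0 arrives: push (IRQ0, PC=0), enter IRQ0 at PC=0 (depth now 2)
Event 10 (EXEC): [IRQ0] PC=0: INC 4 -> ACC=14
Event 11 (EXEC): [IRQ0] PC=1: IRET -> resume IRQ0 at PC=0 (depth now 1)
Event 12 (EXEC): [IRQ0] PC=0: INC 4 -> ACC=18
Event 13 (EXEC): [IRQ0] PC=1: IRET -> resume MAIN at PC=1 (depth now 0)
Event 14 (EXEC): [MAIN] PC=1: INC 4 -> ACC=22
Event 15 (EXEC): [MAIN] PC=2: INC 5 -> ACC=27
Event 16 (INT 0): INT 0 arrives: push (MAIN, PC=3), enter IRQ0 at PC=0 (depth now 1)
Event 17 (INT 0): INT 0 arrives: push (IRQ0, PC=0), enter IRQ0 at PC=0 (depth now 2)
Event 18 (EXEC): [IRQ0] PC=0: INC 4 -> ACC=31
Event 19 (EXEC): [IRQ0] PC=1: IRET -> resume IRQ0 at PC=0 (depth now 1)
Event 20 (EXEC): [IRQ0] PC=0: INC 4 -> ACC=35
Event 21 (EXEC): [IRQ0] PC=1: IRET -> resume MAIN at PC=3 (depth now 0)
Event 22 (EXEC): [MAIN] PC=3: INC 4 -> ACC=39
Event 23 (INT 0): INT 0 arrives: push (MAIN, PC=4), enter IRQ0 at PC=0 (depth now 1)
Event 24 (EXEC): [IRQ0] PC=0: INC 4 -> ACC=43
Event 25 (EXEC): [IRQ0] PC=1: IRET -> resume MAIN at PC=4 (depth now 0)
Event 26 (EXEC): [MAIN] PC=4: NOP
Event 27 (EXEC): [MAIN] PC=5: HALT

Answer: 43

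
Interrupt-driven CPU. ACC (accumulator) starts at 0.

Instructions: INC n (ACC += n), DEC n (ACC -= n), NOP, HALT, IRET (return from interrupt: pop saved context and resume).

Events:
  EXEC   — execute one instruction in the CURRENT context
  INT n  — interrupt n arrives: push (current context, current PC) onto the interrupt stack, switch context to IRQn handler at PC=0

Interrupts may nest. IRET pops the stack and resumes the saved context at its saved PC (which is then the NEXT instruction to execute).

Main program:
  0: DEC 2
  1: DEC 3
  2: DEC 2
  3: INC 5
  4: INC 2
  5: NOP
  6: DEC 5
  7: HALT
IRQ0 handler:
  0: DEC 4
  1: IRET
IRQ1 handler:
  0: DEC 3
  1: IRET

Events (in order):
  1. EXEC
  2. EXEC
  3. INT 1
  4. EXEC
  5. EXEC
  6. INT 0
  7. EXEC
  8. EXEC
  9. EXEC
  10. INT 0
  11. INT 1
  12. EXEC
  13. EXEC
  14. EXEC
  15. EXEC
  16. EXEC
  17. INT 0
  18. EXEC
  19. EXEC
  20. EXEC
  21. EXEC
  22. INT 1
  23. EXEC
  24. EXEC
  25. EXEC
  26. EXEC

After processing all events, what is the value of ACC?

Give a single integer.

Event 1 (EXEC): [MAIN] PC=0: DEC 2 -> ACC=-2
Event 2 (EXEC): [MAIN] PC=1: DEC 3 -> ACC=-5
Event 3 (INT 1): INT 1 arrives: push (MAIN, PC=2), enter IRQ1 at PC=0 (depth now 1)
Event 4 (EXEC): [IRQ1] PC=0: DEC 3 -> ACC=-8
Event 5 (EXEC): [IRQ1] PC=1: IRET -> resume MAIN at PC=2 (depth now 0)
Event 6 (INT 0): INT 0 arrives: push (MAIN, PC=2), enter IRQ0 at PC=0 (depth now 1)
Event 7 (EXEC): [IRQ0] PC=0: DEC 4 -> ACC=-12
Event 8 (EXEC): [IRQ0] PC=1: IRET -> resume MAIN at PC=2 (depth now 0)
Event 9 (EXEC): [MAIN] PC=2: DEC 2 -> ACC=-14
Event 10 (INT 0): INT 0 arrives: push (MAIN, PC=3), enter IRQ0 at PC=0 (depth now 1)
Event 11 (INT 1): INT 1 arrives: push (IRQ0, PC=0), enter IRQ1 at PC=0 (depth now 2)
Event 12 (EXEC): [IRQ1] PC=0: DEC 3 -> ACC=-17
Event 13 (EXEC): [IRQ1] PC=1: IRET -> resume IRQ0 at PC=0 (depth now 1)
Event 14 (EXEC): [IRQ0] PC=0: DEC 4 -> ACC=-21
Event 15 (EXEC): [IRQ0] PC=1: IRET -> resume MAIN at PC=3 (depth now 0)
Event 16 (EXEC): [MAIN] PC=3: INC 5 -> ACC=-16
Event 17 (INT 0): INT 0 arrives: push (MAIN, PC=4), enter IRQ0 at PC=0 (depth now 1)
Event 18 (EXEC): [IRQ0] PC=0: DEC 4 -> ACC=-20
Event 19 (EXEC): [IRQ0] PC=1: IRET -> resume MAIN at PC=4 (depth now 0)
Event 20 (EXEC): [MAIN] PC=4: INC 2 -> ACC=-18
Event 21 (EXEC): [MAIN] PC=5: NOP
Event 22 (INT 1): INT 1 arrives: push (MAIN, PC=6), enter IRQ1 at PC=0 (depth now 1)
Event 23 (EXEC): [IRQ1] PC=0: DEC 3 -> ACC=-21
Event 24 (EXEC): [IRQ1] PC=1: IRET -> resume MAIN at PC=6 (depth now 0)
Event 25 (EXEC): [MAIN] PC=6: DEC 5 -> ACC=-26
Event 26 (EXEC): [MAIN] PC=7: HALT

Answer: -26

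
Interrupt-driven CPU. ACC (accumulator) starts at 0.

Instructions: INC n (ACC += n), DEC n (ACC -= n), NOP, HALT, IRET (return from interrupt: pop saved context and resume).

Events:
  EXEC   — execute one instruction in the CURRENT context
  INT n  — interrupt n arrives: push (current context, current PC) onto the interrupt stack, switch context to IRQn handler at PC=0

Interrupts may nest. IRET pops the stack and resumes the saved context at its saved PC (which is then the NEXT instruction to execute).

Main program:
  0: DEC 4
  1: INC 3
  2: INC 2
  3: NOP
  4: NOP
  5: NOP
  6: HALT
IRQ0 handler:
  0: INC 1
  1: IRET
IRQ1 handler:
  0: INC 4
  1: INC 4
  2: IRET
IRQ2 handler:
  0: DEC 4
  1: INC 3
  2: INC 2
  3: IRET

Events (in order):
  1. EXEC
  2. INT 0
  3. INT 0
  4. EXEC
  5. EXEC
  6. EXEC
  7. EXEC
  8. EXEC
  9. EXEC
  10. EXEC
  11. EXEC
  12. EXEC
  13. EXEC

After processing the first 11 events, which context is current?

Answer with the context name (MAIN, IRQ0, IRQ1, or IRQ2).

Event 1 (EXEC): [MAIN] PC=0: DEC 4 -> ACC=-4
Event 2 (INT 0): INT 0 arrives: push (MAIN, PC=1), enter IRQ0 at PC=0 (depth now 1)
Event 3 (INT 0): INT 0 arrives: push (IRQ0, PC=0), enter IRQ0 at PC=0 (depth now 2)
Event 4 (EXEC): [IRQ0] PC=0: INC 1 -> ACC=-3
Event 5 (EXEC): [IRQ0] PC=1: IRET -> resume IRQ0 at PC=0 (depth now 1)
Event 6 (EXEC): [IRQ0] PC=0: INC 1 -> ACC=-2
Event 7 (EXEC): [IRQ0] PC=1: IRET -> resume MAIN at PC=1 (depth now 0)
Event 8 (EXEC): [MAIN] PC=1: INC 3 -> ACC=1
Event 9 (EXEC): [MAIN] PC=2: INC 2 -> ACC=3
Event 10 (EXEC): [MAIN] PC=3: NOP
Event 11 (EXEC): [MAIN] PC=4: NOP

Answer: MAIN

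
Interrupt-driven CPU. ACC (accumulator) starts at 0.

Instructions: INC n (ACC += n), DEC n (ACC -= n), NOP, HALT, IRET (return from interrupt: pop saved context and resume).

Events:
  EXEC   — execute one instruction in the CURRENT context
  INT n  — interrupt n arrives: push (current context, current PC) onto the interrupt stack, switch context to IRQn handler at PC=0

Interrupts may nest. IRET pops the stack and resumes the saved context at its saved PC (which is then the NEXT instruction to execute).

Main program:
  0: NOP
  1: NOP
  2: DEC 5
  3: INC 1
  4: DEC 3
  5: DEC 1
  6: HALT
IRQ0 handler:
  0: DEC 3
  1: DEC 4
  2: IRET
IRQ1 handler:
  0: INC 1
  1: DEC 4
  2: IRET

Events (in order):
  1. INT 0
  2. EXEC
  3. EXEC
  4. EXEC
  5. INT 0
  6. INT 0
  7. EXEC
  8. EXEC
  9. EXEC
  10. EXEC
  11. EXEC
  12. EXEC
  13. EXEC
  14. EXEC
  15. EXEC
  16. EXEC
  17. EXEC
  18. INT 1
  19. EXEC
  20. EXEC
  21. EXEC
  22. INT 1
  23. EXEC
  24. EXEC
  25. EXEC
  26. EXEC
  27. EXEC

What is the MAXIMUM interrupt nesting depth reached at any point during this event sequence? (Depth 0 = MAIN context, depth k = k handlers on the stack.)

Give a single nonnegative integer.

Event 1 (INT 0): INT 0 arrives: push (MAIN, PC=0), enter IRQ0 at PC=0 (depth now 1) [depth=1]
Event 2 (EXEC): [IRQ0] PC=0: DEC 3 -> ACC=-3 [depth=1]
Event 3 (EXEC): [IRQ0] PC=1: DEC 4 -> ACC=-7 [depth=1]
Event 4 (EXEC): [IRQ0] PC=2: IRET -> resume MAIN at PC=0 (depth now 0) [depth=0]
Event 5 (INT 0): INT 0 arrives: push (MAIN, PC=0), enter IRQ0 at PC=0 (depth now 1) [depth=1]
Event 6 (INT 0): INT 0 arrives: push (IRQ0, PC=0), enter IRQ0 at PC=0 (depth now 2) [depth=2]
Event 7 (EXEC): [IRQ0] PC=0: DEC 3 -> ACC=-10 [depth=2]
Event 8 (EXEC): [IRQ0] PC=1: DEC 4 -> ACC=-14 [depth=2]
Event 9 (EXEC): [IRQ0] PC=2: IRET -> resume IRQ0 at PC=0 (depth now 1) [depth=1]
Event 10 (EXEC): [IRQ0] PC=0: DEC 3 -> ACC=-17 [depth=1]
Event 11 (EXEC): [IRQ0] PC=1: DEC 4 -> ACC=-21 [depth=1]
Event 12 (EXEC): [IRQ0] PC=2: IRET -> resume MAIN at PC=0 (depth now 0) [depth=0]
Event 13 (EXEC): [MAIN] PC=0: NOP [depth=0]
Event 14 (EXEC): [MAIN] PC=1: NOP [depth=0]
Event 15 (EXEC): [MAIN] PC=2: DEC 5 -> ACC=-26 [depth=0]
Event 16 (EXEC): [MAIN] PC=3: INC 1 -> ACC=-25 [depth=0]
Event 17 (EXEC): [MAIN] PC=4: DEC 3 -> ACC=-28 [depth=0]
Event 18 (INT 1): INT 1 arrives: push (MAIN, PC=5), enter IRQ1 at PC=0 (depth now 1) [depth=1]
Event 19 (EXEC): [IRQ1] PC=0: INC 1 -> ACC=-27 [depth=1]
Event 20 (EXEC): [IRQ1] PC=1: DEC 4 -> ACC=-31 [depth=1]
Event 21 (EXEC): [IRQ1] PC=2: IRET -> resume MAIN at PC=5 (depth now 0) [depth=0]
Event 22 (INT 1): INT 1 arrives: push (MAIN, PC=5), enter IRQ1 at PC=0 (depth now 1) [depth=1]
Event 23 (EXEC): [IRQ1] PC=0: INC 1 -> ACC=-30 [depth=1]
Event 24 (EXEC): [IRQ1] PC=1: DEC 4 -> ACC=-34 [depth=1]
Event 25 (EXEC): [IRQ1] PC=2: IRET -> resume MAIN at PC=5 (depth now 0) [depth=0]
Event 26 (EXEC): [MAIN] PC=5: DEC 1 -> ACC=-35 [depth=0]
Event 27 (EXEC): [MAIN] PC=6: HALT [depth=0]
Max depth observed: 2

Answer: 2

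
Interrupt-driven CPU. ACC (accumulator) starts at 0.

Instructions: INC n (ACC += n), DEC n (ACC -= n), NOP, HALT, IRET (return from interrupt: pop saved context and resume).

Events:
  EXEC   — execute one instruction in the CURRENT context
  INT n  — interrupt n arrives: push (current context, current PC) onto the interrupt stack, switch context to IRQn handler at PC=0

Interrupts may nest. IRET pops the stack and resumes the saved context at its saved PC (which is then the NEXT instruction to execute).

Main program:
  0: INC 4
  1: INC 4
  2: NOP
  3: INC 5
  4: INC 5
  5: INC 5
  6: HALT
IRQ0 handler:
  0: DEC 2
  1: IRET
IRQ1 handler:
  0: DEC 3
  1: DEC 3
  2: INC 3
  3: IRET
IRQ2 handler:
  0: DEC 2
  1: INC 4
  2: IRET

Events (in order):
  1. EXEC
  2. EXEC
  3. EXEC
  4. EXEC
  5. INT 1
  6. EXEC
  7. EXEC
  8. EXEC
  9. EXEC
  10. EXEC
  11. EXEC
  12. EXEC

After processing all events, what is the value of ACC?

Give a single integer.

Answer: 20

Derivation:
Event 1 (EXEC): [MAIN] PC=0: INC 4 -> ACC=4
Event 2 (EXEC): [MAIN] PC=1: INC 4 -> ACC=8
Event 3 (EXEC): [MAIN] PC=2: NOP
Event 4 (EXEC): [MAIN] PC=3: INC 5 -> ACC=13
Event 5 (INT 1): INT 1 arrives: push (MAIN, PC=4), enter IRQ1 at PC=0 (depth now 1)
Event 6 (EXEC): [IRQ1] PC=0: DEC 3 -> ACC=10
Event 7 (EXEC): [IRQ1] PC=1: DEC 3 -> ACC=7
Event 8 (EXEC): [IRQ1] PC=2: INC 3 -> ACC=10
Event 9 (EXEC): [IRQ1] PC=3: IRET -> resume MAIN at PC=4 (depth now 0)
Event 10 (EXEC): [MAIN] PC=4: INC 5 -> ACC=15
Event 11 (EXEC): [MAIN] PC=5: INC 5 -> ACC=20
Event 12 (EXEC): [MAIN] PC=6: HALT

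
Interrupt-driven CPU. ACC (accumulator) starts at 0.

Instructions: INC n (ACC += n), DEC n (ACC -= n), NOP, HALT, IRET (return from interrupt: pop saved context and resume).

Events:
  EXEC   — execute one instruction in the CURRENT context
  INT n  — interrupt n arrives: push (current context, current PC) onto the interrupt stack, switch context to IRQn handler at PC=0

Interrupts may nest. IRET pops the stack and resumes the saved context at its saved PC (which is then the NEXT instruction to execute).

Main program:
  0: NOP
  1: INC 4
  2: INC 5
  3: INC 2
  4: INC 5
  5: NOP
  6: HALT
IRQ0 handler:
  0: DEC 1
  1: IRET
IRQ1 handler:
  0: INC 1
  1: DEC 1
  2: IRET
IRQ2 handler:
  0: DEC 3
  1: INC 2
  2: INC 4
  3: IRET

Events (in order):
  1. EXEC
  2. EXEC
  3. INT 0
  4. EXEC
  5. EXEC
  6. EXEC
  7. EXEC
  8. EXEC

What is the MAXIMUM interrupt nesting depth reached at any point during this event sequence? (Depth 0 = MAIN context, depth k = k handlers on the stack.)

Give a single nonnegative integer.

Answer: 1

Derivation:
Event 1 (EXEC): [MAIN] PC=0: NOP [depth=0]
Event 2 (EXEC): [MAIN] PC=1: INC 4 -> ACC=4 [depth=0]
Event 3 (INT 0): INT 0 arrives: push (MAIN, PC=2), enter IRQ0 at PC=0 (depth now 1) [depth=1]
Event 4 (EXEC): [IRQ0] PC=0: DEC 1 -> ACC=3 [depth=1]
Event 5 (EXEC): [IRQ0] PC=1: IRET -> resume MAIN at PC=2 (depth now 0) [depth=0]
Event 6 (EXEC): [MAIN] PC=2: INC 5 -> ACC=8 [depth=0]
Event 7 (EXEC): [MAIN] PC=3: INC 2 -> ACC=10 [depth=0]
Event 8 (EXEC): [MAIN] PC=4: INC 5 -> ACC=15 [depth=0]
Max depth observed: 1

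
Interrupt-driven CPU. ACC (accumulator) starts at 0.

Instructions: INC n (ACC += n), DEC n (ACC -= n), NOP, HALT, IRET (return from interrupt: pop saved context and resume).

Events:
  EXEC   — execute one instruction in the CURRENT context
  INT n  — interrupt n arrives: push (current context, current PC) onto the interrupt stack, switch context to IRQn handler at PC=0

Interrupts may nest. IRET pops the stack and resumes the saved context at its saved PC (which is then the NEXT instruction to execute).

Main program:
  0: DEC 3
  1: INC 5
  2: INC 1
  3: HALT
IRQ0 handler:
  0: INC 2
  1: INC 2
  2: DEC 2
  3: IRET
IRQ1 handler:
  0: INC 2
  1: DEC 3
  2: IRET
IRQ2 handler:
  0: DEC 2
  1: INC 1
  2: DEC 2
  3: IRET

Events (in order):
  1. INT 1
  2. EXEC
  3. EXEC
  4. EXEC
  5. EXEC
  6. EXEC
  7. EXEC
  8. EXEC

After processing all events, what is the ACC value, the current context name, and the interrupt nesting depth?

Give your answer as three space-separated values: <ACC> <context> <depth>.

Answer: 2 MAIN 0

Derivation:
Event 1 (INT 1): INT 1 arrives: push (MAIN, PC=0), enter IRQ1 at PC=0 (depth now 1)
Event 2 (EXEC): [IRQ1] PC=0: INC 2 -> ACC=2
Event 3 (EXEC): [IRQ1] PC=1: DEC 3 -> ACC=-1
Event 4 (EXEC): [IRQ1] PC=2: IRET -> resume MAIN at PC=0 (depth now 0)
Event 5 (EXEC): [MAIN] PC=0: DEC 3 -> ACC=-4
Event 6 (EXEC): [MAIN] PC=1: INC 5 -> ACC=1
Event 7 (EXEC): [MAIN] PC=2: INC 1 -> ACC=2
Event 8 (EXEC): [MAIN] PC=3: HALT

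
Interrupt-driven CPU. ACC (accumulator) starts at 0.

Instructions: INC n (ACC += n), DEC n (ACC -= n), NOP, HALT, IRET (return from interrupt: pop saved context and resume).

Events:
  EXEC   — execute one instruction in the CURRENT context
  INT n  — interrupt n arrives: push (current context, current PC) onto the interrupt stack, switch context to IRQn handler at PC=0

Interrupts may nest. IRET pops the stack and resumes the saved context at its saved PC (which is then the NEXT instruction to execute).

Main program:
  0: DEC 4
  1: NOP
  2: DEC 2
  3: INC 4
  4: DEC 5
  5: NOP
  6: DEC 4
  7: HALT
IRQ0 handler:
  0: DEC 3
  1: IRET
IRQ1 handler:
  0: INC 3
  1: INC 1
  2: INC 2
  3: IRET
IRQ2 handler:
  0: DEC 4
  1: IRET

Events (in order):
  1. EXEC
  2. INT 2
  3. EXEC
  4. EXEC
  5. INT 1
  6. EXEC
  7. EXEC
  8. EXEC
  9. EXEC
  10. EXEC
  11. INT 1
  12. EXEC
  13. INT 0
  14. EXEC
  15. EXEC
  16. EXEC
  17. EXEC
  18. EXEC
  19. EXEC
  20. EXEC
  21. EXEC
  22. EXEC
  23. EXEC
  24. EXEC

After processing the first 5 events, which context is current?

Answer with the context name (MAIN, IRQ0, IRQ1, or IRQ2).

Answer: IRQ1

Derivation:
Event 1 (EXEC): [MAIN] PC=0: DEC 4 -> ACC=-4
Event 2 (INT 2): INT 2 arrives: push (MAIN, PC=1), enter IRQ2 at PC=0 (depth now 1)
Event 3 (EXEC): [IRQ2] PC=0: DEC 4 -> ACC=-8
Event 4 (EXEC): [IRQ2] PC=1: IRET -> resume MAIN at PC=1 (depth now 0)
Event 5 (INT 1): INT 1 arrives: push (MAIN, PC=1), enter IRQ1 at PC=0 (depth now 1)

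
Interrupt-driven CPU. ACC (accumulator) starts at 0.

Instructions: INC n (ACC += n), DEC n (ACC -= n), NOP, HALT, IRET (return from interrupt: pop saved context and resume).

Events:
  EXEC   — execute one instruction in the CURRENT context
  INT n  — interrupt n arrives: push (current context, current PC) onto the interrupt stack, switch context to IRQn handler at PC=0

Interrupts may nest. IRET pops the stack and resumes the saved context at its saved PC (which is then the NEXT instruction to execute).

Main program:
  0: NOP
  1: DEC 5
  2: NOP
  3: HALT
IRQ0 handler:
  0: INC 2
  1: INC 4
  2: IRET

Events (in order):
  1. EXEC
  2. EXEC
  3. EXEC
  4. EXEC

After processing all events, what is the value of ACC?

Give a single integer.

Answer: -5

Derivation:
Event 1 (EXEC): [MAIN] PC=0: NOP
Event 2 (EXEC): [MAIN] PC=1: DEC 5 -> ACC=-5
Event 3 (EXEC): [MAIN] PC=2: NOP
Event 4 (EXEC): [MAIN] PC=3: HALT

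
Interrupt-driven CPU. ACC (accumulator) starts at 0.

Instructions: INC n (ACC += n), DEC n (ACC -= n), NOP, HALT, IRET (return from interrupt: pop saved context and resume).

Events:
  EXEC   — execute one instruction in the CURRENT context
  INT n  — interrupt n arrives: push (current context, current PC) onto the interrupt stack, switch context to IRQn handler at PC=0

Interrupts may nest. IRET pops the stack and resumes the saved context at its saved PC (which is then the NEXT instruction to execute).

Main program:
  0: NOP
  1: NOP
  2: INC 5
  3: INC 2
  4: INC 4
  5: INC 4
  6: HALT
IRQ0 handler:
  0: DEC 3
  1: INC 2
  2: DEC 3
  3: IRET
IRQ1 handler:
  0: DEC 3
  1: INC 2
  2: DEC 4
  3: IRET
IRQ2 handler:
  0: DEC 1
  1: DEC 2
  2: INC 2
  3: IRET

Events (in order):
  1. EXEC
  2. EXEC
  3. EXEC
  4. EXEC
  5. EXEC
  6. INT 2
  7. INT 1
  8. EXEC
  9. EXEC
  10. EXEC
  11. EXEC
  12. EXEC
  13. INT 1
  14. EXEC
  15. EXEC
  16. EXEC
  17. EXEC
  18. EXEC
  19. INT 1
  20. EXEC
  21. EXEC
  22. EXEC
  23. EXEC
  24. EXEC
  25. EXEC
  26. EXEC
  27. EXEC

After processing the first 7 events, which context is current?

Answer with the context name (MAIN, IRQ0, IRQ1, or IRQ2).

Answer: IRQ1

Derivation:
Event 1 (EXEC): [MAIN] PC=0: NOP
Event 2 (EXEC): [MAIN] PC=1: NOP
Event 3 (EXEC): [MAIN] PC=2: INC 5 -> ACC=5
Event 4 (EXEC): [MAIN] PC=3: INC 2 -> ACC=7
Event 5 (EXEC): [MAIN] PC=4: INC 4 -> ACC=11
Event 6 (INT 2): INT 2 arrives: push (MAIN, PC=5), enter IRQ2 at PC=0 (depth now 1)
Event 7 (INT 1): INT 1 arrives: push (IRQ2, PC=0), enter IRQ1 at PC=0 (depth now 2)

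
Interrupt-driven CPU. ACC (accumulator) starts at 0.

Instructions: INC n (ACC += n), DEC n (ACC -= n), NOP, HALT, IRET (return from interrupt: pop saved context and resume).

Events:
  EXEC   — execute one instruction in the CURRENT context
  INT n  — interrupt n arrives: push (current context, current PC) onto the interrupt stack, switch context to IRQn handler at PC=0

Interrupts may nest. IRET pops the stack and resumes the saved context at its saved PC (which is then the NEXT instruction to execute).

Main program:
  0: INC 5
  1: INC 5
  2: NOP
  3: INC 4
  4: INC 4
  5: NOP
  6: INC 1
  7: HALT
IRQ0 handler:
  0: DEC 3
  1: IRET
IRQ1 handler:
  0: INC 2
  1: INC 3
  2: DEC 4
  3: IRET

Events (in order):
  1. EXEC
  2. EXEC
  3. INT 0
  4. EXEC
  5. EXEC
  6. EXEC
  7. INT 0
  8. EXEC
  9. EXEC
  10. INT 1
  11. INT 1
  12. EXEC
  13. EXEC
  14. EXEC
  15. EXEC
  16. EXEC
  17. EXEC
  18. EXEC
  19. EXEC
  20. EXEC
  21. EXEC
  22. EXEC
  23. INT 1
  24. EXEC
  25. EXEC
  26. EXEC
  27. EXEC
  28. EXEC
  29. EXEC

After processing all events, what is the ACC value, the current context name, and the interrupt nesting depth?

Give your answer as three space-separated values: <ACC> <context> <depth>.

Event 1 (EXEC): [MAIN] PC=0: INC 5 -> ACC=5
Event 2 (EXEC): [MAIN] PC=1: INC 5 -> ACC=10
Event 3 (INT 0): INT 0 arrives: push (MAIN, PC=2), enter IRQ0 at PC=0 (depth now 1)
Event 4 (EXEC): [IRQ0] PC=0: DEC 3 -> ACC=7
Event 5 (EXEC): [IRQ0] PC=1: IRET -> resume MAIN at PC=2 (depth now 0)
Event 6 (EXEC): [MAIN] PC=2: NOP
Event 7 (INT 0): INT 0 arrives: push (MAIN, PC=3), enter IRQ0 at PC=0 (depth now 1)
Event 8 (EXEC): [IRQ0] PC=0: DEC 3 -> ACC=4
Event 9 (EXEC): [IRQ0] PC=1: IRET -> resume MAIN at PC=3 (depth now 0)
Event 10 (INT 1): INT 1 arrives: push (MAIN, PC=3), enter IRQ1 at PC=0 (depth now 1)
Event 11 (INT 1): INT 1 arrives: push (IRQ1, PC=0), enter IRQ1 at PC=0 (depth now 2)
Event 12 (EXEC): [IRQ1] PC=0: INC 2 -> ACC=6
Event 13 (EXEC): [IRQ1] PC=1: INC 3 -> ACC=9
Event 14 (EXEC): [IRQ1] PC=2: DEC 4 -> ACC=5
Event 15 (EXEC): [IRQ1] PC=3: IRET -> resume IRQ1 at PC=0 (depth now 1)
Event 16 (EXEC): [IRQ1] PC=0: INC 2 -> ACC=7
Event 17 (EXEC): [IRQ1] PC=1: INC 3 -> ACC=10
Event 18 (EXEC): [IRQ1] PC=2: DEC 4 -> ACC=6
Event 19 (EXEC): [IRQ1] PC=3: IRET -> resume MAIN at PC=3 (depth now 0)
Event 20 (EXEC): [MAIN] PC=3: INC 4 -> ACC=10
Event 21 (EXEC): [MAIN] PC=4: INC 4 -> ACC=14
Event 22 (EXEC): [MAIN] PC=5: NOP
Event 23 (INT 1): INT 1 arrives: push (MAIN, PC=6), enter IRQ1 at PC=0 (depth now 1)
Event 24 (EXEC): [IRQ1] PC=0: INC 2 -> ACC=16
Event 25 (EXEC): [IRQ1] PC=1: INC 3 -> ACC=19
Event 26 (EXEC): [IRQ1] PC=2: DEC 4 -> ACC=15
Event 27 (EXEC): [IRQ1] PC=3: IRET -> resume MAIN at PC=6 (depth now 0)
Event 28 (EXEC): [MAIN] PC=6: INC 1 -> ACC=16
Event 29 (EXEC): [MAIN] PC=7: HALT

Answer: 16 MAIN 0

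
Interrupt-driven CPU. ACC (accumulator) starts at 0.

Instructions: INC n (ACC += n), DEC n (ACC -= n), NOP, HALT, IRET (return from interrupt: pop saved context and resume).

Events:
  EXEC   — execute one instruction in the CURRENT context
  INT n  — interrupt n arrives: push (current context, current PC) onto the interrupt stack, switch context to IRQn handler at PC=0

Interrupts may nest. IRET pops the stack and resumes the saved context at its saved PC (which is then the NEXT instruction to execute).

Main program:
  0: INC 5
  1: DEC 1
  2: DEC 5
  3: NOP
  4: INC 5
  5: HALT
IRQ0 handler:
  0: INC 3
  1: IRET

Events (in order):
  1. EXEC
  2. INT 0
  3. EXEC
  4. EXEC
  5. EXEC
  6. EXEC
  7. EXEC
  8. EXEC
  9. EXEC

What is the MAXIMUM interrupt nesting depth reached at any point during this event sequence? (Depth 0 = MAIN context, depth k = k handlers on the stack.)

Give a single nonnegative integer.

Answer: 1

Derivation:
Event 1 (EXEC): [MAIN] PC=0: INC 5 -> ACC=5 [depth=0]
Event 2 (INT 0): INT 0 arrives: push (MAIN, PC=1), enter IRQ0 at PC=0 (depth now 1) [depth=1]
Event 3 (EXEC): [IRQ0] PC=0: INC 3 -> ACC=8 [depth=1]
Event 4 (EXEC): [IRQ0] PC=1: IRET -> resume MAIN at PC=1 (depth now 0) [depth=0]
Event 5 (EXEC): [MAIN] PC=1: DEC 1 -> ACC=7 [depth=0]
Event 6 (EXEC): [MAIN] PC=2: DEC 5 -> ACC=2 [depth=0]
Event 7 (EXEC): [MAIN] PC=3: NOP [depth=0]
Event 8 (EXEC): [MAIN] PC=4: INC 5 -> ACC=7 [depth=0]
Event 9 (EXEC): [MAIN] PC=5: HALT [depth=0]
Max depth observed: 1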